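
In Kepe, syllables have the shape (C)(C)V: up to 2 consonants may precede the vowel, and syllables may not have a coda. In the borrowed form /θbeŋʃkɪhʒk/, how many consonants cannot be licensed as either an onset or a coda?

Under (C)(C)V, the unsyllabifiable consonants are /ŋ/, /h/, /ʒ/, /k/ (no codas are permitted; onsets may contain at most 2 consonants).

4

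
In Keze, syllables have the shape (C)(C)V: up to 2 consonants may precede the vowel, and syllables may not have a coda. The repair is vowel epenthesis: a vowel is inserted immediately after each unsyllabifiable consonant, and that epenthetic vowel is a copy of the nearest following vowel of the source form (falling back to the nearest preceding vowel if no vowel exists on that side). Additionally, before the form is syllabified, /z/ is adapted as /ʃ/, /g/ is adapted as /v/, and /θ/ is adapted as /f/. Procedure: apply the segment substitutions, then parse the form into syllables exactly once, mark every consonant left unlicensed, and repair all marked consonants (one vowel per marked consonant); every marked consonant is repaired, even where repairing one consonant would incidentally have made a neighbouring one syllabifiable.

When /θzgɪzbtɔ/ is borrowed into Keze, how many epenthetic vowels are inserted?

2

After substitution the input is /fʃvɪʃbtɔ/.
The unsyllabifiable consonants are /f/, /ʃ/; each receives one epenthetic vowel.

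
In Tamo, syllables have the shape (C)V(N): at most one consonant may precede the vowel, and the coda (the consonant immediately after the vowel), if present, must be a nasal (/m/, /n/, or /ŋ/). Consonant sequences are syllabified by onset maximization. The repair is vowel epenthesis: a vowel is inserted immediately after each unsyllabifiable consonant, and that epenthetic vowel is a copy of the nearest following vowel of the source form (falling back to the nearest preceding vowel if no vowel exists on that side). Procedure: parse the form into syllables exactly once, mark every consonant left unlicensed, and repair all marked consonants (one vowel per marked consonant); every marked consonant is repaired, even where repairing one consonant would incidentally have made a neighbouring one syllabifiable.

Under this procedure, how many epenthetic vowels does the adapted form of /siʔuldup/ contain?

The unsyllabifiable consonants are /l/, /p/; each receives one epenthetic vowel.

2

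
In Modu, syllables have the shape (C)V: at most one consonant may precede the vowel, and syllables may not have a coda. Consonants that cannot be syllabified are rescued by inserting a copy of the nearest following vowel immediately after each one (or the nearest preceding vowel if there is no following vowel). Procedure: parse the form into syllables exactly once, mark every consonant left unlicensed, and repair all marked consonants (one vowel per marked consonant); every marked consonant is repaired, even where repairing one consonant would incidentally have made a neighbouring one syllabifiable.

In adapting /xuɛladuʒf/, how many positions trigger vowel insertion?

The unsyllabifiable consonants are /ʒ/, /f/; each receives one epenthetic vowel.

2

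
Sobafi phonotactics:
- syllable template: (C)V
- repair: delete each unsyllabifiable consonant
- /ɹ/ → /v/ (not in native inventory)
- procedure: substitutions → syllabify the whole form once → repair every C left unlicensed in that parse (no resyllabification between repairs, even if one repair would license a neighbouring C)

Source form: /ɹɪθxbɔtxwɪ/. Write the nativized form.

vɪbɔwɪ

Substitution: /ɹ/ → /v/, giving /vɪθxbɔtxwɪ/.
Syllabifying with onset maximization leaves /θ/, /x/, /t/, /x/ stranded (no codas are permitted; onsets are limited to one consonant).
Deleting the stranded consonants removes /θ/, /x/, /t/, /x/.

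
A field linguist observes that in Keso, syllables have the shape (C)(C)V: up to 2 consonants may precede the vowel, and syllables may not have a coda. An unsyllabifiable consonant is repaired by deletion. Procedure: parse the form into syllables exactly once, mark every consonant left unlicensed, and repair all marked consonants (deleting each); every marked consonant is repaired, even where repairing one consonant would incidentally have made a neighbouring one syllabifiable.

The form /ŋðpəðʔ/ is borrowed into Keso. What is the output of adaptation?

ðpə

The consonants /ŋ/, /ð/, /ʔ/ cannot be parsed into a legal (C)(C)V syllable (no codas are permitted; onsets may contain at most 2 consonants).
Deleting the stranded consonants removes /ŋ/, /ð/, /ʔ/.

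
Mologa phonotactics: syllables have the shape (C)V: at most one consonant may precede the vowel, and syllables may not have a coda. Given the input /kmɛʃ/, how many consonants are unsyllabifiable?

Under (C)V, the unsyllabifiable consonants are /k/, /ʃ/ (no codas are permitted; onsets are limited to one consonant).

2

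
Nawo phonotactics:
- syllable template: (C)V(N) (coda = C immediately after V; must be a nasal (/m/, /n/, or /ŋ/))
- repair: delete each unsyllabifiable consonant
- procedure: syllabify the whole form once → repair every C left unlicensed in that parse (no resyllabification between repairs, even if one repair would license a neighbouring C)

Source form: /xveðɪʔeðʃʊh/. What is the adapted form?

Under (C)V(N), the unsyllabifiable consonants are /x/, /ð/, /h/ (only a nasal (/m/, /n/, or /ŋ/) is licensed in coda position; onsets are limited to one consonant).
Deleting the stranded consonants removes /x/, /ð/, /h/.

veðɪʔeʃʊ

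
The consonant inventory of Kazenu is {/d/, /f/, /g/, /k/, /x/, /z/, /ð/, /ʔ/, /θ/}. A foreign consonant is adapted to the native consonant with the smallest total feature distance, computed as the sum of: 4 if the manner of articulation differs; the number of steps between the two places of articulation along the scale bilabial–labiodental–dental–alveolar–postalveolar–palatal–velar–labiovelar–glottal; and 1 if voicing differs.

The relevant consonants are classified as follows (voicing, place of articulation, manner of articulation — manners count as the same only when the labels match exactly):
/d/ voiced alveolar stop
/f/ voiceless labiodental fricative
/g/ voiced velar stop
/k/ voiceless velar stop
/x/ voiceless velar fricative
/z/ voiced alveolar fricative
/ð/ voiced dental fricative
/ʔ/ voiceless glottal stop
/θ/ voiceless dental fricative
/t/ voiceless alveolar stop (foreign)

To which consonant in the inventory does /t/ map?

/d/ is closest: same manner (stop), place distance 0 (alveolar→alveolar), voicing differs (+1); total 1. Next closest is /k/ at distance 3.

d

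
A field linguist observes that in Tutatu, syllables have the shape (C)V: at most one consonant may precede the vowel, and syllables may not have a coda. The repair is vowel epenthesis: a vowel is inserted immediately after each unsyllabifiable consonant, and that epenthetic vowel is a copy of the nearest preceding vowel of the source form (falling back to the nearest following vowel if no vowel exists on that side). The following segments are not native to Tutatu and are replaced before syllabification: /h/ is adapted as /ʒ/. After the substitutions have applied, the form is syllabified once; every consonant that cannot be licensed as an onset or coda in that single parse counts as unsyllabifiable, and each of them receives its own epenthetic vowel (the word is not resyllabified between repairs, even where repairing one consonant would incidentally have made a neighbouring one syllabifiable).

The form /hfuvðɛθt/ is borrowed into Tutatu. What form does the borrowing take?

Substitution: /h/ → /ʒ/, giving /ʒfuvðɛθt/.
Under (C)V, the unsyllabifiable consonants are /ʒ/, /v/, /θ/, /t/ (no codas are permitted; onsets are limited to one consonant).
Each unlicensed consonant becomes the onset of a new syllable: /ʒ/ → /ʒu/, /v/ → /vu/, /θ/ → /θɛ/, /t/ → /tɛ/.

ʒufuvuðɛθɛtɛ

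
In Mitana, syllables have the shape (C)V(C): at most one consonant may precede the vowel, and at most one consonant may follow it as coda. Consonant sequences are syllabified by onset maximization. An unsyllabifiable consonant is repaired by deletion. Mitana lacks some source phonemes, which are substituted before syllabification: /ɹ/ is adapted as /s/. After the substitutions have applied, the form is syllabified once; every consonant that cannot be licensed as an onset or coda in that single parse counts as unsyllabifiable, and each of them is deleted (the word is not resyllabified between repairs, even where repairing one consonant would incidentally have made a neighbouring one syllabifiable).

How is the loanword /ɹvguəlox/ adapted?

guəlox

Substitution: /ɹ/ → /s/, giving /svguəlox/.
The consonants /s/, /v/ cannot be parsed into a legal (C)V(C) syllable (at most one coda consonant is licensed; onsets are limited to one consonant).
Deletion applies to /s/, /v/.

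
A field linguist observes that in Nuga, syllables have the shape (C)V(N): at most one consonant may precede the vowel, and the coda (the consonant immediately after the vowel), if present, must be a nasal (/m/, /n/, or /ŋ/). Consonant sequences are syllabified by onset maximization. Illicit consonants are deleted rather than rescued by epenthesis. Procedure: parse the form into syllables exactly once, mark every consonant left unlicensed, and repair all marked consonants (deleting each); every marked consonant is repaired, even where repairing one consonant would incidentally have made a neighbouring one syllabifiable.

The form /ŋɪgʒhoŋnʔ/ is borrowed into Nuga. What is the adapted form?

The consonants /g/, /ʒ/, /n/, /ʔ/ cannot be parsed into a legal (C)V(N) syllable (only a nasal (/m/, /n/, or /ŋ/) is licensed in coda position; onsets are limited to one consonant).
Each unlicensed consonant is deleted: /g/, /ʒ/, /n/, /ʔ/.

ŋɪhoŋ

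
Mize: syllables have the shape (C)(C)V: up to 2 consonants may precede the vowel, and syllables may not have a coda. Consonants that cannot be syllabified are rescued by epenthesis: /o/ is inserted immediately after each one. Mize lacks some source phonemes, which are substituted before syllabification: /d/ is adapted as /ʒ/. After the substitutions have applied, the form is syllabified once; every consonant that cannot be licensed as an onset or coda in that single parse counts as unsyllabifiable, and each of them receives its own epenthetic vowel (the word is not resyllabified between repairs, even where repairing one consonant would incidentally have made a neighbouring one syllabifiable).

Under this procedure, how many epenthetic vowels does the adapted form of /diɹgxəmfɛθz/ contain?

After substitution the input is /ʒiɹgxəmfɛθz/.
The unsyllabifiable consonants are /ɹ/, /θ/, /z/; each receives one epenthetic vowel.

3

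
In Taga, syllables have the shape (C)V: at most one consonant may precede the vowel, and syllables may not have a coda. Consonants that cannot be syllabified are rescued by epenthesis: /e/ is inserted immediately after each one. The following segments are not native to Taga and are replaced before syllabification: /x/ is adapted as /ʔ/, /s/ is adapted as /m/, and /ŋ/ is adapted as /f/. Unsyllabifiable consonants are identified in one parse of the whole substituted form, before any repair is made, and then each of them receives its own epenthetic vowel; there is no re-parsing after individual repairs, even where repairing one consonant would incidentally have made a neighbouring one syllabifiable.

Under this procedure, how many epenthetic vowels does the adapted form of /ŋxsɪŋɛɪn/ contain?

3

After substitution the input is /fʔmɪfɛɪn/.
The unsyllabifiable consonants are /f/, /ʔ/, /n/; each receives one epenthetic vowel.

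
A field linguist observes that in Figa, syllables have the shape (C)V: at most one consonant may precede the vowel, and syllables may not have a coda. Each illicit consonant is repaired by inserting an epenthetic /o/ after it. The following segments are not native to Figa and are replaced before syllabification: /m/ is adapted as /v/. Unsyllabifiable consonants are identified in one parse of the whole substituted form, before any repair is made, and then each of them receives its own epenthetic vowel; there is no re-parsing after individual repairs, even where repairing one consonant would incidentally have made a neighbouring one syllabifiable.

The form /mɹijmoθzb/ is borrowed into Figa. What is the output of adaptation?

Substitution: /m/ → /v/, giving /vɹijvoθzb/.
Syllabifying with onset maximization leaves /v/, /j/, /θ/, /z/, /b/ stranded (no codas are permitted; onsets are limited to one consonant).
Each unlicensed consonant becomes the onset of a new syllable: /v/ → /vo/, /j/ → /jo/, /θ/ → /θo/, /z/ → /zo/, /b/ → /bo/.

voɹijovoθozobo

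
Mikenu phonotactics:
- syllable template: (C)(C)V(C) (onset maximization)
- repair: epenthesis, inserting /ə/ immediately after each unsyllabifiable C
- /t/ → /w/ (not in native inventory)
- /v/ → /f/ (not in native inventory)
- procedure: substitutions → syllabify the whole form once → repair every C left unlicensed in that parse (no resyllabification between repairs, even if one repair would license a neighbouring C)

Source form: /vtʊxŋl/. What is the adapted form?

fwʊxŋələ

Substitution: /v/ → /f/, /t/ → /w/, giving /fwʊxŋl/.
The consonants /ŋ/, /l/ cannot be parsed into a legal (C)(C)V(C) syllable (at most one coda consonant is licensed; onsets may contain at most 2 consonants).
Each unlicensed consonant becomes the onset of a new syllable: /ŋ/ → /ŋə/, /l/ → /lə/.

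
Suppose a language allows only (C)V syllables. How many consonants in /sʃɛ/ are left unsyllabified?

The consonants /s/ cannot be parsed into a legal (C)V syllable (no codas are permitted; onsets are limited to one consonant).

1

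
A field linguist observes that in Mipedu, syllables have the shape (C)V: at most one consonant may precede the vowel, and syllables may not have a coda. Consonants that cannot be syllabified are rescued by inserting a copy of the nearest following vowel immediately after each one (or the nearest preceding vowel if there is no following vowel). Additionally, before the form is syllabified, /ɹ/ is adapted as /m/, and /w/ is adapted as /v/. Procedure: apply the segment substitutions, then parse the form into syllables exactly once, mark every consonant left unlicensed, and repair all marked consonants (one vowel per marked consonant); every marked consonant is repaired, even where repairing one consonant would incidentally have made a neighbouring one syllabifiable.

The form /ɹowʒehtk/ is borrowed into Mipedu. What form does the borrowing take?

moveʒeheteke

Substitution: /ɹ/ → /m/, /w/ → /v/, giving /movʒehtk/.
Syllabifying with onset maximization leaves /v/, /h/, /t/, /k/ stranded (no codas are permitted; onsets are limited to one consonant).
Inserting the epenthetic vowel yields /v/ → /ve/, /h/ → /he/, /t/ → /te/, /k/ → /ke/.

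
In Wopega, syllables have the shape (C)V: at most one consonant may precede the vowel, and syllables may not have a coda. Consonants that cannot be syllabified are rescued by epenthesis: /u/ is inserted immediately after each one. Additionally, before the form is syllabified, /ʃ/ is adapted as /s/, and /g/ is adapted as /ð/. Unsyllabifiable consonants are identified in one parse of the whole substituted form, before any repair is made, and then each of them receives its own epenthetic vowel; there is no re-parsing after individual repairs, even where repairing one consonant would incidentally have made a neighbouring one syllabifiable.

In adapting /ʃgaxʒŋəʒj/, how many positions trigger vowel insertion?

5

After substitution the input is /sðaxʒŋəʒj/.
The unsyllabifiable consonants are /s/, /x/, /ʒ/, /ʒ/, /j/; each receives one epenthetic vowel.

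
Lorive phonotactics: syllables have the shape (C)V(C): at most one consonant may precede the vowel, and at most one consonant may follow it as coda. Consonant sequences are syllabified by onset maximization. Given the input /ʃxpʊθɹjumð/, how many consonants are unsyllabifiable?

4

Syllabifying with onset maximization leaves /ʃ/, /x/, /ɹ/, /ð/ stranded (at most one coda consonant is licensed; onsets are limited to one consonant).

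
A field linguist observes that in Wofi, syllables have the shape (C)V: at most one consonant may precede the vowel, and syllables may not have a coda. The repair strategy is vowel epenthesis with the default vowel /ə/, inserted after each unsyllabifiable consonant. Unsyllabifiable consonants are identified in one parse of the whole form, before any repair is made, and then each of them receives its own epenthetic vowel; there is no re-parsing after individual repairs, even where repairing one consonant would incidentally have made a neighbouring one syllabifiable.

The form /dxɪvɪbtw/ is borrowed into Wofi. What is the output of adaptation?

dəxɪvɪbətəwə

Under (C)V, the unsyllabifiable consonants are /d/, /b/, /t/, /w/ (no codas are permitted; onsets are limited to one consonant).
Epenthesis after each stranded consonant: /d/ → /də/, /b/ → /bə/, /t/ → /tə/, /w/ → /wə/.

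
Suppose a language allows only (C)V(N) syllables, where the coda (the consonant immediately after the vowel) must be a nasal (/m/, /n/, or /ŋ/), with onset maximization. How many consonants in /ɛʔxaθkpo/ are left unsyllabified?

3

Syllabifying with onset maximization leaves /ʔ/, /θ/, /k/ stranded (only a nasal (/m/, /n/, or /ŋ/) is licensed in coda position; onsets are limited to one consonant).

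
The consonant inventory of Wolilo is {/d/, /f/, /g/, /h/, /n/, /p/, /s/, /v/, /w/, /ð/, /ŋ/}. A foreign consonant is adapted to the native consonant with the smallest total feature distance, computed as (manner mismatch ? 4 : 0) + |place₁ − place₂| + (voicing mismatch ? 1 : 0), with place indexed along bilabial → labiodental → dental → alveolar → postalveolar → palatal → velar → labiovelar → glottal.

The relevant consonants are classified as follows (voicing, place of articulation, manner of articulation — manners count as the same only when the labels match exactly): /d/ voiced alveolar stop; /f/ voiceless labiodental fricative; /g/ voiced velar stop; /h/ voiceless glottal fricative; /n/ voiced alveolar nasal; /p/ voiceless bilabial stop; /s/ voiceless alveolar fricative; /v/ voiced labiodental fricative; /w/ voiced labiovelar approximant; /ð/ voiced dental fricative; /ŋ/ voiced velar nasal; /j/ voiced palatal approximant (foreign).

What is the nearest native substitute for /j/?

w

/w/ is closest: same manner (approximant), place distance 2 (palatal→labiovelar), same voicing; total 2. Next closest is /g/ at distance 5.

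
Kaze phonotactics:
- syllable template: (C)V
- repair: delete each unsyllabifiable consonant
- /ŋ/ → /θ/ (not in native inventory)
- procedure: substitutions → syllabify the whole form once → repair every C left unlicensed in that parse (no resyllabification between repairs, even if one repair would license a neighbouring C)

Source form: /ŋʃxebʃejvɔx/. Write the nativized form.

Substitution: /ŋ/ → /θ/, giving /θʃxebʃejvɔx/.
Under (C)V, the unsyllabifiable consonants are /θ/, /ʃ/, /b/, /j/, /x/ (no codas are permitted; onsets are limited to one consonant).
Deletion applies to /θ/, /ʃ/, /b/, /j/, /x/.

xeʃevɔ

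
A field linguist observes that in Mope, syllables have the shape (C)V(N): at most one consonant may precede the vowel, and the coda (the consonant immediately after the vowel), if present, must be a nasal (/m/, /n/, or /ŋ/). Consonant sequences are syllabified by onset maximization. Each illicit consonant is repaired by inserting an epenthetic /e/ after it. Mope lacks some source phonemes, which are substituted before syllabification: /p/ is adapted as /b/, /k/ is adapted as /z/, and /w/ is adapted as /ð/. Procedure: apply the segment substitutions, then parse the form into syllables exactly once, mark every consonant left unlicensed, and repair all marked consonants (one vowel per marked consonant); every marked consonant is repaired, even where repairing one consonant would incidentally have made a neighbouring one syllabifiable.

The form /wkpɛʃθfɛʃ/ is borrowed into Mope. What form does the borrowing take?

Substitution: /w/ → /ð/, /k/ → /z/, /p/ → /b/, giving /ðzbɛʃθfɛʃ/.
The consonants /ð/, /z/, /ʃ/, /θ/, /ʃ/ cannot be parsed into a legal (C)V(N) syllable (only a nasal (/m/, /n/, or /ŋ/) is licensed in coda position; onsets are limited to one consonant).
Epenthesis after each stranded consonant: /ð/ → /ðe/, /z/ → /ze/, /ʃ/ → /ʃe/, /θ/ → /θe/, /ʃ/ → /ʃe/.

ðezebɛʃeθefɛʃe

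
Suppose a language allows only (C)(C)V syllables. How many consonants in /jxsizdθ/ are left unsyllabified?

The consonants /j/, /z/, /d/, /θ/ cannot be parsed into a legal (C)(C)V syllable (no codas are permitted; onsets may contain at most 2 consonants).

4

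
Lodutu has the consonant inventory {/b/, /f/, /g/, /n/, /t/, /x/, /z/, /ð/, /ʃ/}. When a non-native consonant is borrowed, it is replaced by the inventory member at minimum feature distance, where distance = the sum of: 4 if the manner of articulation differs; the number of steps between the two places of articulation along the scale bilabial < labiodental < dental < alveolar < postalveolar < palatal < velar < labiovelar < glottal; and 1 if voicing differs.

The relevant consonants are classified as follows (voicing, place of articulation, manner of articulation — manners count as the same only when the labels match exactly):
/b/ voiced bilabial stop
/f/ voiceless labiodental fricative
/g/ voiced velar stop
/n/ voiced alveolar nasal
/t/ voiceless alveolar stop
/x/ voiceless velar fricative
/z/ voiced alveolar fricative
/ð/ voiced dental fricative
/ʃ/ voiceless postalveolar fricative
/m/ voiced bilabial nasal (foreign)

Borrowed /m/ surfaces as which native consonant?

/n/ is closest: same manner (nasal), place distance 3 (bilabial→alveolar), same voicing; total 3. Next closest is /b/ at distance 4.

n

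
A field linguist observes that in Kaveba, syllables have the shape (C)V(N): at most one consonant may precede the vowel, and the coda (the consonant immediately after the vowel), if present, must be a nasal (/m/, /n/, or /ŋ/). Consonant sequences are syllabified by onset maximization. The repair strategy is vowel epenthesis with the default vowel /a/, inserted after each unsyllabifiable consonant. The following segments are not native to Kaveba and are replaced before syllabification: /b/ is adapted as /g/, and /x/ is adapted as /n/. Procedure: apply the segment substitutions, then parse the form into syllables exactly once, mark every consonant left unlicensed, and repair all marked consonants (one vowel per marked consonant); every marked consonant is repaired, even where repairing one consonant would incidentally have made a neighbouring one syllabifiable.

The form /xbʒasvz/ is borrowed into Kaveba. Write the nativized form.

Substitution: /x/ → /n/, /b/ → /g/, giving /ngʒasvz/.
The consonants /n/, /g/, /s/, /v/, /z/ cannot be parsed into a legal (C)V(N) syllable (only a nasal (/m/, /n/, or /ŋ/) is licensed in coda position; onsets are limited to one consonant).
Epenthesis after each stranded consonant: /n/ → /na/, /g/ → /ga/, /s/ → /sa/, /v/ → /va/, /z/ → /za/.

nagaʒasavaza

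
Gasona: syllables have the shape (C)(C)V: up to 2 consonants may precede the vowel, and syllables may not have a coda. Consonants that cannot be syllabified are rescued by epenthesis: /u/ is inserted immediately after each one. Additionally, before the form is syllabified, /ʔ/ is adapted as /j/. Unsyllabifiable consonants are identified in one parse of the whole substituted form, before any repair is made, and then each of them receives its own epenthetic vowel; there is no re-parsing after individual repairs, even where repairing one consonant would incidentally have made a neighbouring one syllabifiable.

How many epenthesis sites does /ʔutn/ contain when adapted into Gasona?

After substitution the input is /jutn/.
The unsyllabifiable consonants are /t/, /n/; each receives one epenthetic vowel.

2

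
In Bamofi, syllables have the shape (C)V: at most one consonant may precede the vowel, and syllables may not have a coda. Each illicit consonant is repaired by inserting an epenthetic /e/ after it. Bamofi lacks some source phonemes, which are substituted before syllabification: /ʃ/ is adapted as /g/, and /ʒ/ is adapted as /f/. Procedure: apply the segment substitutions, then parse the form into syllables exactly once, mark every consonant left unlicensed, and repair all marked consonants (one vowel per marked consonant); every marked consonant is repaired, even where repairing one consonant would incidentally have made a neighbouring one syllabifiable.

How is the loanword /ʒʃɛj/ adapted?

fegɛje

Substitution: /ʒ/ → /f/, /ʃ/ → /g/, giving /fgɛj/.
Under (C)V, the unsyllabifiable consonants are /f/, /j/ (no codas are permitted; onsets are limited to one consonant).
Epenthesis after each stranded consonant: /f/ → /fe/, /j/ → /je/.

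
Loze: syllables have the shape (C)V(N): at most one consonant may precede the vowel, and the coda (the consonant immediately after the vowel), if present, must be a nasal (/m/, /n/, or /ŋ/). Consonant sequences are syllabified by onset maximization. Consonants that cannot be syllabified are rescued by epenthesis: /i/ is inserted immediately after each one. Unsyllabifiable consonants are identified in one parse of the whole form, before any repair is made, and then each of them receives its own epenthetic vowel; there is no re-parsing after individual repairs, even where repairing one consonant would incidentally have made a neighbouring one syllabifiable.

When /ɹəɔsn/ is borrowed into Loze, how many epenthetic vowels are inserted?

The unsyllabifiable consonants are /s/, /n/; each receives one epenthetic vowel.

2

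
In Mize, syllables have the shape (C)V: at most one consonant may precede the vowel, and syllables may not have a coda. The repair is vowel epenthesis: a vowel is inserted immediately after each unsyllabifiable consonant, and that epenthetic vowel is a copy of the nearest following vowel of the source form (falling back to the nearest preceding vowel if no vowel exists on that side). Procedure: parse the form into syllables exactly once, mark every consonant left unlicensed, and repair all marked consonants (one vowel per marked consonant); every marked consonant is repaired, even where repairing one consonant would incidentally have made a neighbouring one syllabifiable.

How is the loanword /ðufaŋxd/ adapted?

ðufaŋaxada

Under (C)V, the unsyllabifiable consonants are /ŋ/, /x/, /d/ (no codas are permitted; onsets are limited to one consonant).
Inserting the epenthetic vowel yields /ŋ/ → /ŋa/, /x/ → /xa/, /d/ → /da/.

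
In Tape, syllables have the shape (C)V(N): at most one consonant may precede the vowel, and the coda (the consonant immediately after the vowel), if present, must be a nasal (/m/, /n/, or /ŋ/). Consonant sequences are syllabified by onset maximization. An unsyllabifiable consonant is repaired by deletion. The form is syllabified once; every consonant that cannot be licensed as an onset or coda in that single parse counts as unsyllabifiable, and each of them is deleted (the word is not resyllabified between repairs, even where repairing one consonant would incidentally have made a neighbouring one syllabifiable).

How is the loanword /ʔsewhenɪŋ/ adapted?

The consonants /ʔ/, /w/ cannot be parsed into a legal (C)V(N) syllable (only a nasal (/m/, /n/, or /ŋ/) is licensed in coda position; onsets are limited to one consonant).
Each unlicensed consonant is deleted: /ʔ/, /w/.

sehenɪŋ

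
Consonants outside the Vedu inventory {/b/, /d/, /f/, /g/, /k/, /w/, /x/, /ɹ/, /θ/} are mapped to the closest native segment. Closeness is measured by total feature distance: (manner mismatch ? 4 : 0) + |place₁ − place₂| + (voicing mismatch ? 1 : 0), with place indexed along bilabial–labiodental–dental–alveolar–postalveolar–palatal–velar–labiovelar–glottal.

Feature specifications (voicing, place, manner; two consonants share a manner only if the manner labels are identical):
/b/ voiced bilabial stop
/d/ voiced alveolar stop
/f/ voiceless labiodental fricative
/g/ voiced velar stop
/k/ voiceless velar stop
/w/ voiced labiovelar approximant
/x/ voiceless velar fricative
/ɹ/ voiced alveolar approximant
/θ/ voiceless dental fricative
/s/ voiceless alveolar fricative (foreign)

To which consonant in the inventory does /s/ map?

/θ/ is closest: same manner (fricative), place distance 1 (alveolar→dental), same voicing; total 1. Next closest is /f/ at distance 2.

θ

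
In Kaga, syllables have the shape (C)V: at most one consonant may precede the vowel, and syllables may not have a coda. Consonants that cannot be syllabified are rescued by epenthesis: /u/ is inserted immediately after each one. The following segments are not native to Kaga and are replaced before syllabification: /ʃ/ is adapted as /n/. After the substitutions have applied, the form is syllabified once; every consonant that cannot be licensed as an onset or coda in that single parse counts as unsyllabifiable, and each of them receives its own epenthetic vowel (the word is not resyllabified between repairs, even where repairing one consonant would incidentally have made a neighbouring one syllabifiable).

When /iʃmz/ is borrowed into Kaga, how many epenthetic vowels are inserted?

3

After substitution the input is /inmz/.
The unsyllabifiable consonants are /n/, /m/, /z/; each receives one epenthetic vowel.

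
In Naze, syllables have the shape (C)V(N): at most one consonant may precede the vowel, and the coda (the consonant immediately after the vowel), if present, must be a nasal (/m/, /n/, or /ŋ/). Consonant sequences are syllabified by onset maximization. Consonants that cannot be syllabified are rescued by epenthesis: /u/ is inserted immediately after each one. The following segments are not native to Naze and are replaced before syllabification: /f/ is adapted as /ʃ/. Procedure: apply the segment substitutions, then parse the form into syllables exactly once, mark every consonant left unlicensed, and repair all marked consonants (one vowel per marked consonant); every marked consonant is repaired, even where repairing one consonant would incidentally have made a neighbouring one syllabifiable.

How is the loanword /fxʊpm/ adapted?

ʃuxʊpumu

Substitution: /f/ → /ʃ/, giving /ʃxʊpm/.
Under (C)V(N), the unsyllabifiable consonants are /ʃ/, /p/, /m/ (only a nasal (/m/, /n/, or /ŋ/) is licensed in coda position; onsets are limited to one consonant).
Epenthesis after each stranded consonant: /ʃ/ → /ʃu/, /p/ → /pu/, /m/ → /mu/.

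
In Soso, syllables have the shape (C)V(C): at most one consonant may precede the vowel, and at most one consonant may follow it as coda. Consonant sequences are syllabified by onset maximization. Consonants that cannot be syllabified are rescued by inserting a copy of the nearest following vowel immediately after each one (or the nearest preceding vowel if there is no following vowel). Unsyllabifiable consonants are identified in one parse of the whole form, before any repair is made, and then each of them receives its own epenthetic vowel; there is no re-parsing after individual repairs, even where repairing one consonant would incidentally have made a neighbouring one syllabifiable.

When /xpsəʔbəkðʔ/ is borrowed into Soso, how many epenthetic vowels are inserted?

4

The unsyllabifiable consonants are /x/, /p/, /ð/, /ʔ/; each receives one epenthetic vowel.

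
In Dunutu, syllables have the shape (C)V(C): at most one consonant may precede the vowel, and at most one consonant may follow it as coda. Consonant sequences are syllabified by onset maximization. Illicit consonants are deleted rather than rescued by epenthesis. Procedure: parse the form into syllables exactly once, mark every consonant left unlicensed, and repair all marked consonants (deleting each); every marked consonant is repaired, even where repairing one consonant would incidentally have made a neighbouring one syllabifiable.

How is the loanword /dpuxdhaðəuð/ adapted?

Syllabifying with onset maximization leaves /d/, /d/ stranded (at most one coda consonant is licensed; onsets are limited to one consonant).
Deleting the stranded consonants removes /d/, /d/.

puxhaðəuð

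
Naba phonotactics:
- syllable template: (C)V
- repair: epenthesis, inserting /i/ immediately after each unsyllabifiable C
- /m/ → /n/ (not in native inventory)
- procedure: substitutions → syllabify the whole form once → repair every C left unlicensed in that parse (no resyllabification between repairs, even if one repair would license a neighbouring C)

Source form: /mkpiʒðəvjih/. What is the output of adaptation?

Substitution: /m/ → /n/, giving /nkpiʒðəvjih/.
Under (C)V, the unsyllabifiable consonants are /n/, /k/, /ʒ/, /v/, /h/ (no codas are permitted; onsets are limited to one consonant).
Epenthesis after each stranded consonant: /n/ → /ni/, /k/ → /ki/, /ʒ/ → /ʒi/, /v/ → /vi/, /h/ → /hi/.

nikipiʒiðəvijihi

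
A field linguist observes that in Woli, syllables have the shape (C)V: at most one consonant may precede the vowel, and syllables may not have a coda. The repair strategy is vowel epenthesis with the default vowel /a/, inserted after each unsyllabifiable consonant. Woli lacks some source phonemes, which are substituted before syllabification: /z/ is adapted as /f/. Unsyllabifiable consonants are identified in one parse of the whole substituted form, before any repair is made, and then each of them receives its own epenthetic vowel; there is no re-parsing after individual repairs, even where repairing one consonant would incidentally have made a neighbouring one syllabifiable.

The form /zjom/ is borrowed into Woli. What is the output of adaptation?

Substitution: /z/ → /f/, giving /fjom/.
The consonants /f/, /m/ cannot be parsed into a legal (C)V syllable (no codas are permitted; onsets are limited to one consonant).
Each unlicensed consonant becomes the onset of a new syllable: /f/ → /fa/, /m/ → /ma/.

fajoma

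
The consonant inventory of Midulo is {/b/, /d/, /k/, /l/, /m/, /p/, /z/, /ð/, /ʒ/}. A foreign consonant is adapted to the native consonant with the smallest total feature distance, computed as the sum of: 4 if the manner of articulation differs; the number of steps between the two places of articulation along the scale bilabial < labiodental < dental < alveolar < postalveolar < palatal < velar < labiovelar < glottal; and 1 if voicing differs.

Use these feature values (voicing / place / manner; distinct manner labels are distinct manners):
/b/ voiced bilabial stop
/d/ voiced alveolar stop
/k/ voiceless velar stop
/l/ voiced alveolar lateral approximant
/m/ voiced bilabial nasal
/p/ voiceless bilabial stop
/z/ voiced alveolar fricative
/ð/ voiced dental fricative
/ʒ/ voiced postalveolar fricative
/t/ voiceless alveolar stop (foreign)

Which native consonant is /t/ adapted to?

/d/ is closest: same manner (stop), place distance 0 (alveolar→alveolar), voicing differs (+1); total 1. Next closest is /k/ at distance 3.

d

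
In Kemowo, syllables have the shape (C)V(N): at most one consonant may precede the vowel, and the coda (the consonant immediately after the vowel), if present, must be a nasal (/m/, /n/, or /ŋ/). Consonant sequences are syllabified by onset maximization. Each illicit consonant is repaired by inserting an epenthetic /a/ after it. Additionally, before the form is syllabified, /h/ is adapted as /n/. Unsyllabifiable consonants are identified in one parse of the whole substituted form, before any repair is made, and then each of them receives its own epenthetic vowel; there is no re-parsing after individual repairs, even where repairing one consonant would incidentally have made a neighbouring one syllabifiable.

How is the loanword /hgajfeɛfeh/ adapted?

nagajafeɛfen

Substitution: /h/ → /n/, giving /ngajfeɛfen/.
The consonants /n/, /j/ cannot be parsed into a legal (C)V(N) syllable (only a nasal (/m/, /n/, or /ŋ/) is licensed in coda position; onsets are limited to one consonant).
Epenthesis after each stranded consonant: /n/ → /na/, /j/ → /ja/.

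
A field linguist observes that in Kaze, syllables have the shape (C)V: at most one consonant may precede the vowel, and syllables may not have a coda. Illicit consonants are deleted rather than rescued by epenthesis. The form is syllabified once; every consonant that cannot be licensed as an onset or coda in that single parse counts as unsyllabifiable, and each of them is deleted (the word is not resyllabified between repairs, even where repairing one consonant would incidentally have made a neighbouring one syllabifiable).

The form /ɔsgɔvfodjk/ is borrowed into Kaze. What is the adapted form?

Under (C)V, the unsyllabifiable consonants are /s/, /v/, /d/, /j/, /k/ (no codas are permitted; onsets are limited to one consonant).
Deletion applies to /s/, /v/, /d/, /j/, /k/.

ɔgɔfo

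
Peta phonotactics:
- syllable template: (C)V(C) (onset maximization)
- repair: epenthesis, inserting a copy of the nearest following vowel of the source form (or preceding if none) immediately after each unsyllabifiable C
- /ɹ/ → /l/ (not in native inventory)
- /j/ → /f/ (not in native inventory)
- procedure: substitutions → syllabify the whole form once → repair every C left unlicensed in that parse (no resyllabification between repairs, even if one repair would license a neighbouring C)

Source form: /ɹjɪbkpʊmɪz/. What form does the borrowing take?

Substitution: /ɹ/ → /l/, /j/ → /f/, giving /lfɪbkpʊmɪz/.
The consonants /l/, /k/ cannot be parsed into a legal (C)V(C) syllable (at most one coda consonant is licensed; onsets are limited to one consonant).
Inserting the epenthetic vowel yields /l/ → /lɪ/, /k/ → /kʊ/.

lɪfɪbkʊpʊmɪz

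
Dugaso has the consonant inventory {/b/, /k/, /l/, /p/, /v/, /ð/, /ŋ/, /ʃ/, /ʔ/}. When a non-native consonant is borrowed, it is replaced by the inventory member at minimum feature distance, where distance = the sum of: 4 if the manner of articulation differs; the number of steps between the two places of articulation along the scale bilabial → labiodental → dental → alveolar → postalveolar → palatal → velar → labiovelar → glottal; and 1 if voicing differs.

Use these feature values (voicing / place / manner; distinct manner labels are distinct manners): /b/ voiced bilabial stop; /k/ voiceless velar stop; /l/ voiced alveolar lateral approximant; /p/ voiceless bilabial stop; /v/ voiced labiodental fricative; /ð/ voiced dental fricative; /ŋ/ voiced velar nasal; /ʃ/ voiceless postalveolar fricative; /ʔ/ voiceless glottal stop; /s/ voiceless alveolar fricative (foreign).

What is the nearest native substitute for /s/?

ʃ

/ʃ/ is closest: same manner (fricative), place distance 1 (alveolar→postalveolar), same voicing; total 1. Next closest is /ð/ at distance 2.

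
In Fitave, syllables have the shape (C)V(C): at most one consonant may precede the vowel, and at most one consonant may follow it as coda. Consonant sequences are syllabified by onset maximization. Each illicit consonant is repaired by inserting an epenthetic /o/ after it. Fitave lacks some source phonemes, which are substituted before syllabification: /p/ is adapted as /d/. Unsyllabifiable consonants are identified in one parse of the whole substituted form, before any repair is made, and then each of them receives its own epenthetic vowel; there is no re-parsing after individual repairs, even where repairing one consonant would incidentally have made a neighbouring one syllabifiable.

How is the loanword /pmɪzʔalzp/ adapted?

Substitution: /p/ → /d/, giving /dmɪzʔalzd/.
Syllabifying with onset maximization leaves /d/, /z/, /d/ stranded (at most one coda consonant is licensed; onsets are limited to one consonant).
Each unlicensed consonant becomes the onset of a new syllable: /d/ → /do/, /z/ → /zo/, /d/ → /do/.

domɪzʔalzodo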